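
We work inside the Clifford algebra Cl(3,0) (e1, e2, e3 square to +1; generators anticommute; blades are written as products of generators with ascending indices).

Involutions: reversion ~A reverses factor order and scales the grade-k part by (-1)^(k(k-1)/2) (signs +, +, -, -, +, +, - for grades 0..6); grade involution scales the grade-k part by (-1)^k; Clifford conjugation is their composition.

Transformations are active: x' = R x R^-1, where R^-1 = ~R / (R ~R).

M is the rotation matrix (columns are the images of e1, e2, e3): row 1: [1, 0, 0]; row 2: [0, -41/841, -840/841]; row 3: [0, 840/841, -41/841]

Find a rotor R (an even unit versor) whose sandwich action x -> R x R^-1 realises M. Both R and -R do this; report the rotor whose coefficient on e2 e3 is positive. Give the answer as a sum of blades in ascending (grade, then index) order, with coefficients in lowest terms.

Method: write R = a + b12*e1 e2 + b13*e1 e3 + b23*e2 e3 with a^2 + b12^2 + b13^2 + b23^2 = 1 (so R^-1 = ~R). Expanding the columns R e_j ~R gives tr M = 4a^2 - 1 and, from the antisymmetric part, M21 - M12 = -4a*b12, M13 - M31 = 4a*b13, M32 - M23 = -4a*b23.
Here tr M = 759/841, so a^2 = (1 + tr M)/4 = 400/841 and a = ±20/29. Taking a = 20/29: M21 - M12 = 0, M13 - M31 = 0, M32 - M23 = 1680/841, giving b12 = 0, b13 = 0, b23 = -21/29, i.e. R = 20/29 - 21/29*e2 e3.
Its e2 e3 coefficient is negative, so report the other preimage -R.
Answer: -20/29 + 21/29*e2 e3. Uniqueness: Spin(3) -> SO(3) maps R and -R to the same rotation of trace 759/841; fixing the sign of the e2 e3 coefficient removes the ambiguity.


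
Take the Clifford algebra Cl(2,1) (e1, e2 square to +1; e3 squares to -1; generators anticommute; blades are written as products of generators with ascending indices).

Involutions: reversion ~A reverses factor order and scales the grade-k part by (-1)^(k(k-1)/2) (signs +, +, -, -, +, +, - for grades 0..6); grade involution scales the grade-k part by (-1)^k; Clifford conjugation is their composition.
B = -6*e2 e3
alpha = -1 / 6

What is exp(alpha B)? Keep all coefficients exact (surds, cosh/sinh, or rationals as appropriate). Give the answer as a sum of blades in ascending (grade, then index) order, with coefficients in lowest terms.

B^2 = (-6)^2*(e2 e3)^2 = 36*(+1) = 36 (a basis 2-blade squares to minus the product of its generators' squares).
B^2 = 36 — the series telescopes hyperbolically here: l = 6, alpha*l = -1, so exp(alpha B) = cosh(-1) + (sinh(-1)/6)*B = cosh(1) + (-sinh(1)/6)*B.
Answer: cosh(1) + sinh(1)*e2 e3


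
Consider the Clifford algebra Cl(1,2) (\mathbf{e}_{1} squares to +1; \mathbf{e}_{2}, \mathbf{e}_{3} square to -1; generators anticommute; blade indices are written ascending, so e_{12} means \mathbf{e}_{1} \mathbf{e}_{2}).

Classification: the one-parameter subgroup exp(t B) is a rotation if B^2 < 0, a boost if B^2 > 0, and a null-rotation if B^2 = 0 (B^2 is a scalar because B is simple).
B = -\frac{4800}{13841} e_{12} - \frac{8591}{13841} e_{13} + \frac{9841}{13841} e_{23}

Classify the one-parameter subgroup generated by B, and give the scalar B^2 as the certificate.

B^2 term by term: the squares give (-\frac{4800}{13841})^2*(e_{12})^2 + (-\frac{8591}{13841})^2*(e_{13})^2 + (\frac{9841}{13841})^2*(e_{23})^2 = \frac{23040000}{191573281}*(+1) + \frac{73805281}{191573281}*(+1) + \frac{96845281}{191573281}*(-1) = 0 (each basis 2-blade squares to minus the product of its generators' squares); cross terms between blades sharing an index anticommute and cancel. So B^2 = 0.
Answer: null-rotation, certificate B^2 = 0. One invariant decides it: the square 0 survives every conjugation, and its sign is exactly the classification.


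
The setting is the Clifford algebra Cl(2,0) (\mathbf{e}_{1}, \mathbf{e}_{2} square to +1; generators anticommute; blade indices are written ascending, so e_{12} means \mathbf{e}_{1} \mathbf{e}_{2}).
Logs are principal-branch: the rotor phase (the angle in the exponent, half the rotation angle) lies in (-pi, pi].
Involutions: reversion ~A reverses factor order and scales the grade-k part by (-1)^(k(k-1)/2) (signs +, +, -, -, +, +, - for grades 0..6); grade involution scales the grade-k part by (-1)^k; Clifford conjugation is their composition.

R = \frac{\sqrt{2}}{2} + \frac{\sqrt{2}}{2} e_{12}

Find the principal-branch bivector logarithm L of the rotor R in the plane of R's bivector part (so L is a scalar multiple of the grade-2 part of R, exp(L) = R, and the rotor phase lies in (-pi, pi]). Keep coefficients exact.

The scalar part of R is \frac{\sqrt{2}}{2}, and that scalar determines the rotor phase on the principal branch; recovering the unit plane as bivector-part over sine of the phase gives L = phase * plane.
Concretely: cos(phase) = \frac{\sqrt{2}}{2} gives phase = ±\frac{\pi}{4}, and since phase/sin(phase) is even the sign is immaterial: L = (phase/sin(phase)) * <R>_2 = (\frac{\sqrt{2} \pi}{4}) * <R>_2.
Answer: \frac{\pi}{4} e_{12}


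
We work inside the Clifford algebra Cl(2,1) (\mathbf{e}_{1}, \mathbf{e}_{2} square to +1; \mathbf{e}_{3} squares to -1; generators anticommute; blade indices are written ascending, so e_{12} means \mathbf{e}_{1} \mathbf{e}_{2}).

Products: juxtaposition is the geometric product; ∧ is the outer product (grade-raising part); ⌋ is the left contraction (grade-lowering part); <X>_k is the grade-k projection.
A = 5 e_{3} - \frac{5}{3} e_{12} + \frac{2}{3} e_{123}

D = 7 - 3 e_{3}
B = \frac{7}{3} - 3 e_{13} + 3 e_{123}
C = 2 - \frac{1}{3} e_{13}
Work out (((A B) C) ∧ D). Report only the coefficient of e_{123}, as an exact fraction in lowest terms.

step 1: 2 - 15 e_{1} + 2 e_{2} + \frac{50}{3} e_{3} - \frac{170}{9} e_{12} - 5 e_{23} + \frac{14}{9} e_{123}
step 2: 4 - \frac{320}{9} e_{1} + \frac{122}{27} e_{2} + \frac{115}{3} e_{3} - \frac{355}{9} e_{12} - \frac{2}{3} e_{13} - \frac{440}{27} e_{23} + \frac{34}{9} e_{123}
step 3: 28 - \frac{2240}{9} e_{1} + \frac{854}{27} e_{2} + \frac{769}{3} e_{3} - \frac{2485}{9} e_{12} + 102 e_{13} - \frac{3446}{27} e_{23} + \frac{1303}{9} e_{123}
Answer: \frac{1303}{9}


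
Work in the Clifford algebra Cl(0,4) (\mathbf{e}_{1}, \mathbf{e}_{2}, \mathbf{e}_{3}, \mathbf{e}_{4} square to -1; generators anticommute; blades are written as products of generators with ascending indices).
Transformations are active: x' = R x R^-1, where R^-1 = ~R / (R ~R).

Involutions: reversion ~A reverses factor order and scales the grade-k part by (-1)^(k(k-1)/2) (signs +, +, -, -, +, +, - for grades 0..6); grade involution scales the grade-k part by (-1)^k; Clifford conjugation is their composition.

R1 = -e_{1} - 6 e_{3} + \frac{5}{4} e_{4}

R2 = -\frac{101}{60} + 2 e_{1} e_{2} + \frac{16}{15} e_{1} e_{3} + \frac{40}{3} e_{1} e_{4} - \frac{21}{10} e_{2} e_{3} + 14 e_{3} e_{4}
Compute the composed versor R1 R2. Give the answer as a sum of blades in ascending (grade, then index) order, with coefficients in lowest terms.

Distribute over the terms of R1 (each basis-blade product reordered to ascending indices, repeated generators contracted through their squares):
(-e_{1}) R2 = \frac{101}{60} e_{1} + 2 e_{2} + \frac{16}{15} e_{3} + \frac{40}{3} e_{4} + \frac{21}{10} e_{1} e_{2} e_{3} - 14 e_{1} e_{3} e_{4}
(-6 e_{3}) R2 = -\frac{32}{5} e_{1} + \frac{63}{5} e_{2} + \frac{101}{10} e_{3} + 84 e_{4} - 12 e_{1} e_{2} e_{3} + 80 e_{1} e_{3} e_{4}
(\frac{5}{4} e_{4}) R2 = \frac{50}{3} e_{1} + \frac{35}{2} e_{3} - \frac{101}{48} e_{4} + \frac{5}{2} e_{1} e_{2} e_{4} + \frac{4}{3} e_{1} e_{3} e_{4} - \frac{21}{8} e_{2} e_{3} e_{4}
Summing the partial products and collecting blades:
Answer: \frac{239}{20} e_{1} + \frac{73}{5} e_{2} + \frac{86}{3} e_{3} + \frac{4571}{48} e_{4} - \frac{99}{10} e_{1} e_{2} e_{3} + \frac{5}{2} e_{1} e_{2} e_{4} + \frac{202}{3} e_{1} e_{3} e_{4} - \frac{21}{8} e_{2} e_{3} e_{4}


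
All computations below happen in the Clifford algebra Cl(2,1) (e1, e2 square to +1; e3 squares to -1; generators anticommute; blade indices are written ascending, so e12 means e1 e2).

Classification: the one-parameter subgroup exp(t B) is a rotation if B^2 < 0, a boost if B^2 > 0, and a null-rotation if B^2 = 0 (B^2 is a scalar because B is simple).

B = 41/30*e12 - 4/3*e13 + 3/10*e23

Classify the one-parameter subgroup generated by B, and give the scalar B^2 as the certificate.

B^2 term by term: the squares give (41/30)^2*(e12)^2 + (-4/3)^2*(e13)^2 + (3/10)^2*(e23)^2 = 1681/900*(-1) + 16/9*(+1) + 9/100*(+1) = 0 (each basis 2-blade squares to minus the product of its generators' squares); cross terms between blades sharing an index anticommute and cancel. So B^2 = 0.
Answer: null-rotation, certificate B^2 = 0. Why this suffices: the scalar 0 survives any versor conjugation, so its sign alone determines the class however B is presented.


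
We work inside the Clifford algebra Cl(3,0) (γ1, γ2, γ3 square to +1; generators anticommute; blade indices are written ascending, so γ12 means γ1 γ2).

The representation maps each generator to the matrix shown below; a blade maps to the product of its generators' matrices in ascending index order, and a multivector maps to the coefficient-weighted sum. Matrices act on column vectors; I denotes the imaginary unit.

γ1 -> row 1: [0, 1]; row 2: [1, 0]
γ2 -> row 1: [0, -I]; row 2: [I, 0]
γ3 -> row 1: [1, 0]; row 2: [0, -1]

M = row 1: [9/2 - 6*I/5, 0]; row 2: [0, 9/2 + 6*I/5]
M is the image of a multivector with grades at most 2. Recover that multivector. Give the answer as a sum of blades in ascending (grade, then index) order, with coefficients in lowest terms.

Method: 1, rho(γ1), rho(γ2), rho(γ3) form a trace-orthogonal basis of the 2x2 complex matrices (tr(X Y) = 2 if X = Y, else 0), so M = m0*1 + m1*rho(γ1) + m2*rho(γ2) + m3*rho(γ3) with m0 = tr(M)/2 = 9/2, m1 = tr(M rho(γ1))/2 = 0, m2 = tr(M rho(γ2))/2 = 0, m3 = tr(M rho(γ3))/2 = -6*I/5.
Multiplying table entries, the bivector images are rho(γ12) = I*rho(γ3), rho(γ13) = -I*rho(γ2), rho(γ23) = I*rho(γ1); with real blade coefficients the real parts of m0..m3 are the coefficients of 1, γ1, γ2, γ3 and the imaginary parts give the bivectors (γ23: Im m1, γ13: -Im m2, γ12: Im m3).
Answer: 9/2 - 6/5*γ12


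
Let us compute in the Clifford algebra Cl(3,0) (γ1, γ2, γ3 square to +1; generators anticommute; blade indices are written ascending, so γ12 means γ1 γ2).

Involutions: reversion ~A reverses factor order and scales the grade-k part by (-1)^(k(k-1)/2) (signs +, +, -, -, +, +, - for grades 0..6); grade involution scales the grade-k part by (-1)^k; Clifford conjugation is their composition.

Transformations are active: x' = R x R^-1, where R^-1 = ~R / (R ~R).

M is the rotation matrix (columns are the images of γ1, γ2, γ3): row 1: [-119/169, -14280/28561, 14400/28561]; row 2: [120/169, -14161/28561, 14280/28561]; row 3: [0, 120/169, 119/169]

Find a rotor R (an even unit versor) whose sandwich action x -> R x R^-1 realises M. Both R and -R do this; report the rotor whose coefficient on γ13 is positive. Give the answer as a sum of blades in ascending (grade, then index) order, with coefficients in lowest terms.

Method: write R = a + b12*γ12 + b13*γ13 + b23*γ23 with a^2 + b12^2 + b13^2 + b23^2 = 1 (so R^-1 = ~R). Expanding the columns R e_j ~R gives tr M = 4a^2 - 1 and, from the antisymmetric part, M21 - M12 = -4a*b12, M13 - M31 = 4a*b13, M32 - M23 = -4a*b23.
Here tr M = -14161/28561, so a^2 = (1 + tr M)/4 = 3600/28561 and a = ±60/169. Taking a = 60/169: M21 - M12 = 34560/28561, M13 - M31 = 14400/28561, M32 - M23 = 6000/28561, giving b12 = -144/169, b13 = 60/169, b23 = -25/169, i.e. R = 60/169 - 144/169*γ12 + 60/169*γ13 - 25/169*γ23.
Its γ13 coefficient is already positive.
Answer: 60/169 - 144/169*γ12 + 60/169*γ13 - 25/169*γ23. Key observation: the double cover Spin(3) -> SO(3) sends R and -R to the same matrix (trace -14161/28561 here), so the stated sign of the γ13 coefficient is what selects one sheet.


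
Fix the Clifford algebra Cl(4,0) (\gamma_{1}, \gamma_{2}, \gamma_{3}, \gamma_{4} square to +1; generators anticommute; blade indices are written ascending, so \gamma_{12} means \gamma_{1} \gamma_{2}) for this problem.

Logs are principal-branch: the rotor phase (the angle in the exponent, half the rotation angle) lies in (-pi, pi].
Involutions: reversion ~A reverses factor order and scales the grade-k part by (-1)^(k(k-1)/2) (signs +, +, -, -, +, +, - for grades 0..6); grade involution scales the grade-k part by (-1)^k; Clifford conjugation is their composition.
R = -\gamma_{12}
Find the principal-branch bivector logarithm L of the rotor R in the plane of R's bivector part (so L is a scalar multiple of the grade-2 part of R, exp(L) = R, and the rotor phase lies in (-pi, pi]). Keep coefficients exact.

The scalar part of R is 0, so the principal-branch rotor phase is pinned; divide the bivector part by its sine to get the unit plane — L is the phase times that plane.
Concretely: cos(phase) = 0 gives phase = ±\frac{\pi}{2}, and since phase/sin(phase) is even the sign is immaterial: L = (phase/sin(phase)) * <R>_2 = (\frac{\pi}{2}) * <R>_2.
Answer: - \frac{\pi}{2} \gamma_{12}


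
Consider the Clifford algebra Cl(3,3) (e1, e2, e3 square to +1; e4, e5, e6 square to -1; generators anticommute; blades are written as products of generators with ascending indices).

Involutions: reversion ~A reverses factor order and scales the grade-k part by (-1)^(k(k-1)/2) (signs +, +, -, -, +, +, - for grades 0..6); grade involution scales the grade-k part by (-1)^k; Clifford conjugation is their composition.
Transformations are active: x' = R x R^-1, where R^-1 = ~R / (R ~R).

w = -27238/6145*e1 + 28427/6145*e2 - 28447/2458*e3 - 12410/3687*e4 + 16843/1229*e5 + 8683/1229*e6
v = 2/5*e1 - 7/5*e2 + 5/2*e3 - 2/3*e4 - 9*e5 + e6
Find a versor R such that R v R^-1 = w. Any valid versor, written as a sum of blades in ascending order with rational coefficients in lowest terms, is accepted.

A norm check does it: q(v) = q(w) = -66667/900, hence R = v + w = -4956/1229*e1 + 19824/6145*e2 - 11151/1229*e3 - 4956/1229*e4 + 5782/1229*e5 + 9912/1229*e6 realises the map — parallel part kept, (v - w)/2 negated, v carried to w.
Answer: -4956/1229*e1 + 19824/6145*e2 - 11151/1229*e3 - 4956/1229*e4 + 5782/1229*e5 + 9912/1229*e6


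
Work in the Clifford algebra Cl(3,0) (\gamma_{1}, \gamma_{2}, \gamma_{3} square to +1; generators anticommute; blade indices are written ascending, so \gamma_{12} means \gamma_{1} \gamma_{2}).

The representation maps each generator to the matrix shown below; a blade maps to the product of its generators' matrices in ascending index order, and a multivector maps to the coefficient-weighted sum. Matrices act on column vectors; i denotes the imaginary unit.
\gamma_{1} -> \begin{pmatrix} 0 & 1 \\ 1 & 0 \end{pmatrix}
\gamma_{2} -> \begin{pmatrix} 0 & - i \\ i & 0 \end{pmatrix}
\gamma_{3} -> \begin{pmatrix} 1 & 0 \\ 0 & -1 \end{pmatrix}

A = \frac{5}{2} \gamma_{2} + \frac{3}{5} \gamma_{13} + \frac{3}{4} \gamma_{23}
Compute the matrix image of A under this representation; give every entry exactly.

Bivector images (products of the table entries): rho(\gamma_{13}) = rho(\gamma_{1})rho(\gamma_{3}) = \begin{pmatrix} 0 & -1 \\ 1 & 0 \end{pmatrix}; rho(\gamma_{23}) = rho(\gamma_{2})rho(\gamma_{3}) = \begin{pmatrix} 0 & i \\ i & 0 \end{pmatrix}.
M = (\frac{5}{2})*rho(\gamma_{2}) + (\frac{3}{5})*rho(\gamma_{13}) + (\frac{3}{4})*rho(\gamma_{23}), summed entrywise:
Answer: \begin{pmatrix} 0 & - \frac{3}{5} - \frac{7 i}{4} \\ \frac{3}{5} + \frac{13 i}{4} & 0 \end{pmatrix}


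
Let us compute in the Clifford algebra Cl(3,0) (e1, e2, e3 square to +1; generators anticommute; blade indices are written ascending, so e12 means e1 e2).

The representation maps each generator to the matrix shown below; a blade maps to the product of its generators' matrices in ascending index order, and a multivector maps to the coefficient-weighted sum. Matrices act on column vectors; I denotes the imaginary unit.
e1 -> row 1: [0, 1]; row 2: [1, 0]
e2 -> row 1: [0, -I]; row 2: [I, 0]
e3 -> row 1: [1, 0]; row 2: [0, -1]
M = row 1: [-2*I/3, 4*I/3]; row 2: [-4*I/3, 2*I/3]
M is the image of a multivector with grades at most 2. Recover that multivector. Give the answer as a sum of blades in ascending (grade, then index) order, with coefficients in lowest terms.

Method: 1, rho(e1), rho(e2), rho(e3) form a trace-orthogonal basis of the 2x2 complex matrices (tr(X Y) = 2 if X = Y, else 0), so M = m0*1 + m1*rho(e1) + m2*rho(e2) + m3*rho(e3) with m0 = tr(M)/2 = 0, m1 = tr(M rho(e1))/2 = 0, m2 = tr(M rho(e2))/2 = -4/3, m3 = tr(M rho(e3))/2 = -2*I/3.
Multiplying table entries, the bivector images are rho(e12) = I*rho(e3), rho(e13) = -I*rho(e2), rho(e23) = I*rho(e1); with real blade coefficients the real parts of m0..m3 are the coefficients of 1, e1, e2, e3 and the imaginary parts give the bivectors (e23: Im m1, e13: -Im m2, e12: Im m3).
Answer: -4/3*e2 - 2/3*e12


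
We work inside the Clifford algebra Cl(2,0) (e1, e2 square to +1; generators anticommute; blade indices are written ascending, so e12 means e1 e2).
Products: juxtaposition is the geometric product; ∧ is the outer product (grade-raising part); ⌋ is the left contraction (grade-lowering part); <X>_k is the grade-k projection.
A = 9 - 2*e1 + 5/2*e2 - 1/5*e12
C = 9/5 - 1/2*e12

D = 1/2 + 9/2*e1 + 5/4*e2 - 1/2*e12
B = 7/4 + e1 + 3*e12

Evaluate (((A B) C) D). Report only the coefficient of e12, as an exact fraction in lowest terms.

step 1: 287/20 - 2*e1 - 57/40*e2 + 483/20*e12
step 2: 7581/200 - 69/16*e1 - 313/200*e2 + 7259/200*e12
step 3: 1259/80 + 85201/400*e1 - 45829/400*e2 + 271/320*e12
Answer: 271/320


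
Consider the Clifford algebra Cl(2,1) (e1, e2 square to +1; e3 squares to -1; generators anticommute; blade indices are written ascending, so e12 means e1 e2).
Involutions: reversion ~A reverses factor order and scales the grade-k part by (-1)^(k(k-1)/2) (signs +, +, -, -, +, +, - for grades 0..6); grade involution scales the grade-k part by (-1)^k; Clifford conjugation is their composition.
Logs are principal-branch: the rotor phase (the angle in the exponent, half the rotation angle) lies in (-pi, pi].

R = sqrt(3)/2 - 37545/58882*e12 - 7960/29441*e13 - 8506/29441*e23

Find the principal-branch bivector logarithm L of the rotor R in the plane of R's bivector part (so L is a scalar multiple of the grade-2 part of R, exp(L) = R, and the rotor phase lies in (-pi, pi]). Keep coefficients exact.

The scalar part of R is sqrt(3)/2, which pins the rotor phase on the principal branch; dividing the bivector part by the sine of that phase recovers the unit plane, and L is the phase times that plane.
Concretely: cos(phase) = sqrt(3)/2 gives phase = ±pi/6, and since phase/sin(phase) is even the sign is immaterial: L = (phase/sin(phase)) * <R>_2 = (pi/3) * <R>_2.
Answer: -12515*pi/58882*e12 - 7960*pi/88323*e13 - 8506*pi/88323*e23


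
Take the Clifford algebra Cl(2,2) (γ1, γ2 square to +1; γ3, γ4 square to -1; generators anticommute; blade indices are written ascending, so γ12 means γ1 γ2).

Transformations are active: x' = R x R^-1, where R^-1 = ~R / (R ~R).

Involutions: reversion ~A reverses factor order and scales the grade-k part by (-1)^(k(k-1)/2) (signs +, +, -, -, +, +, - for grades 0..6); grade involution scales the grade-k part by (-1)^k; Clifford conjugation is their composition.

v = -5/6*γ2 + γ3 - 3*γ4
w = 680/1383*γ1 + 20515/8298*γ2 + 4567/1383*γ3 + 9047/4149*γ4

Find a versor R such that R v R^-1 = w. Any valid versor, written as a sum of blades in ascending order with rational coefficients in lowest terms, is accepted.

Reasoning: v^2 = w^2 = -335/36 since conjugation preserves the quadratic form; R = v + w = 680/1383*γ1 + 6800/4149*γ2 + 5950/1383*γ3 - 3400/4149*γ4 is then valid when invertible, keeping its own part and reversing (v - w)/2.
Answer: 680/1383*γ1 + 6800/4149*γ2 + 5950/1383*γ3 - 3400/4149*γ4


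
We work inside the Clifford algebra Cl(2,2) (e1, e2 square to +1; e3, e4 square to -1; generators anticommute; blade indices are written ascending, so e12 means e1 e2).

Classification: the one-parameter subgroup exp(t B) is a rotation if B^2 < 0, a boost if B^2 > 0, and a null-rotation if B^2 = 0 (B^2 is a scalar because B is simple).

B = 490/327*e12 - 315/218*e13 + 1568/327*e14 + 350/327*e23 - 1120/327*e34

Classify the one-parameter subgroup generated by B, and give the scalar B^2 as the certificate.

B^2 term by term: the squares give (490/327)^2*(e12)^2 + (-315/218)^2*(e13)^2 + (1568/327)^2*(e14)^2 + (350/327)^2*(e23)^2 + (-1120/327)^2*(e34)^2 = 240100/106929*(-1) + 99225/47524*(+1) + 2458624/106929*(+1) + 122500/106929*(+1) + 1254400/106929*(-1) = 49/4 (each basis 2-blade squares to minus the product of its generators' squares); cross terms between blades sharing an index anticommute and cancel; the commuting (index-disjoint) pairs give grade-4 terms 2*c*c'*(blade product), which cancel blade by blade — e1234: -1097600/106929 + 1097600/106929 = 0 — confirming B is simple. So B^2 = 49/4.
Answer: boost, certificate B^2 = 49/4. The class reads off the invariant scalar 49/4 directly.


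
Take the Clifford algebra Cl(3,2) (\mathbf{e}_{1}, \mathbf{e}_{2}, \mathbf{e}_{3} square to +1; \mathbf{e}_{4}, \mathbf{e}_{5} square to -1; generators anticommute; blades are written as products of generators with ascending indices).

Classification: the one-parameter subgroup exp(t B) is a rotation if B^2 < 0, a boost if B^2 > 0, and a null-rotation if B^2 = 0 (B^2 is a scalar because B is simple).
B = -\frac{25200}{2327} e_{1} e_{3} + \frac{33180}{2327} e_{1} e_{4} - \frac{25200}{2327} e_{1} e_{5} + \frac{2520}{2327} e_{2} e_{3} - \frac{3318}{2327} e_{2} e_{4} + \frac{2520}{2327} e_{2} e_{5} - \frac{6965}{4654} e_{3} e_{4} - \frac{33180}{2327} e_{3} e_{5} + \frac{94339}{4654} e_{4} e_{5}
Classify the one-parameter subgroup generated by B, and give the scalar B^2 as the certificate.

B^2 term by term: the squares give (-\frac{25200}{2327})^2*(e_{1} e_{3})^2 + (\frac{33180}{2327})^2*(e_{1} e_{4})^2 + (-\frac{25200}{2327})^2*(e_{1} e_{5})^2 + (\frac{2520}{2327})^2*(e_{2} e_{3})^2 + (-\frac{3318}{2327})^2*(e_{2} e_{4})^2 + (\frac{2520}{2327})^2*(e_{2} e_{5})^2 + (-\frac{6965}{4654})^2*(e_{3} e_{4})^2 + (-\frac{33180}{2327})^2*(e_{3} e_{5})^2 + (\frac{94339}{4654})^2*(e_{4} e_{5})^2 = \frac{635040000}{5414929}*(-1) + \frac{1100912400}{5414929}*(+1) + \frac{635040000}{5414929}*(+1) + \frac{6350400}{5414929}*(-1) + \frac{11009124}{5414929}*(+1) + \frac{6350400}{5414929}*(+1) + \frac{48511225}{21659716}*(+1) + \frac{1100912400}{5414929}*(+1) + \frac{8899846921}{21659716}*(-1) = 0 (each basis 2-blade squares to minus the product of its generators' squares); cross terms between blades sharing an index anticommute and cancel; the commuting (index-disjoint) pairs give grade-4 terms 2*c*c'*(blade product), which cancel blade by blade — e_{1} e_{2} e_{3} e_{4}: -\frac{167227200}{5414929} + \frac{167227200}{5414929} = 0; e_{1} e_{2} e_{3} e_{5}: \frac{127008000}{5414929} - \frac{127008000}{5414929} = 0; e_{1} e_{2} e_{4} e_{5}: -\frac{167227200}{5414929} + \frac{167227200}{5414929} = 0; e_{1} e_{3} e_{4} e_{5}: -\frac{2377342800}{5414929} + \frac{2201824800}{5414929} + \frac{175518000}{5414929} = 0; e_{2} e_{3} e_{4} e_{5}: \frac{237734280}{5414929} - \frac{220182480}{5414929} - \frac{17551800}{5414929} = 0 — confirming B is simple. So B^2 = 0.
Answer: null-rotation, certificate B^2 = 0. One invariant decides it: the square 0 survives every conjugation, and its sign is exactly the classification.


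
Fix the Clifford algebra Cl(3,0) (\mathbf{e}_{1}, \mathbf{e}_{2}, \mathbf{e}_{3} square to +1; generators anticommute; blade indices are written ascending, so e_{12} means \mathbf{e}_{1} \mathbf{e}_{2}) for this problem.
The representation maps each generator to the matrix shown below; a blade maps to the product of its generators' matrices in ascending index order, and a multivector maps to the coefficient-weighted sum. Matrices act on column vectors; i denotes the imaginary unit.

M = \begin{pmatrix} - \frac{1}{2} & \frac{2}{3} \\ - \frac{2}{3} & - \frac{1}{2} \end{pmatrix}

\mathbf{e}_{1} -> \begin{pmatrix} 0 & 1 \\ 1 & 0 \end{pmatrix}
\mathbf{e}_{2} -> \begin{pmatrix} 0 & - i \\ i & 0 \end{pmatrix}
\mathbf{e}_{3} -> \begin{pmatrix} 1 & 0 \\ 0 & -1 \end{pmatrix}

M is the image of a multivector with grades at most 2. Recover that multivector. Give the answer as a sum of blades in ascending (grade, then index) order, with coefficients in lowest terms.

Method: 1, rho(e_{1}), rho(e_{2}), rho(e_{3}) form a trace-orthogonal basis of the 2x2 complex matrices (tr(X Y) = 2 if X = Y, else 0), so M = m0*1 + m1*rho(e_{1}) + m2*rho(e_{2}) + m3*rho(e_{3}) with m0 = tr(M)/2 = - \frac{1}{2}, m1 = tr(M rho(e_{1}))/2 = 0, m2 = tr(M rho(e_{2}))/2 = \frac{2 i}{3}, m3 = tr(M rho(e_{3}))/2 = 0.
Multiplying table entries, the bivector images are rho(e_{12}) = i*rho(e_{3}), rho(e_{13}) = -i*rho(e_{2}), rho(e_{23}) = i*rho(e_{1}); with real blade coefficients the real parts of m0..m3 are the coefficients of 1, e_{1}, e_{2}, e_{3} and the imaginary parts give the bivectors (e_{23}: Im m1, e_{13}: -Im m2, e_{12}: Im m3).
Answer: -\frac{1}{2} - \frac{2}{3} e_{13}


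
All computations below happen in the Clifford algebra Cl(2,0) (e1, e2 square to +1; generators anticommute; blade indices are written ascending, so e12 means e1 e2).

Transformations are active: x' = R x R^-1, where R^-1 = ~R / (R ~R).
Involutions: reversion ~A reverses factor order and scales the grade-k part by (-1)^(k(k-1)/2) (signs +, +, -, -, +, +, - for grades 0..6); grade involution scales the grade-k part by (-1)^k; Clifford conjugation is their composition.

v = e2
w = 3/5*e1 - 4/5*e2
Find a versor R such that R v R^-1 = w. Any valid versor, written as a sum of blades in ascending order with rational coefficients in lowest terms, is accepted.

Since q(v) = q(w) = 1, the sum R = v + w = 3/5*e1 + 1/5*e2 does the job whenever invertible.
Answer: 3/5*e1 + 1/5*e2


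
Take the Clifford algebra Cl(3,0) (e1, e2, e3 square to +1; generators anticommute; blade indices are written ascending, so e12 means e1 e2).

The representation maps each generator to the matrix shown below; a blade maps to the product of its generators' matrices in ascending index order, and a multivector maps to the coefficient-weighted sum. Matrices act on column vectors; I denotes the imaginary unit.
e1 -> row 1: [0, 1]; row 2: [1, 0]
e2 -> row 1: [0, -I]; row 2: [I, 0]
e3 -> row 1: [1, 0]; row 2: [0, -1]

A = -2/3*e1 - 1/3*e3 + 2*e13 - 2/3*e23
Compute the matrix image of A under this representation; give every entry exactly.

Bivector images (products of the table entries): rho(e13) = rho(e1)rho(e3) = row 1: [0, -1]; row 2: [1, 0]; rho(e23) = rho(e2)rho(e3) = row 1: [0, I]; row 2: [I, 0].
M = (-2/3)*rho(e1) + (-1/3)*rho(e3) + (2)*rho(e13) + (-2/3)*rho(e23), summed entrywise:
Answer: row 1: [-1/3, -8/3 - 2*I/3]; row 2: [4/3 - 2*I/3, 1/3]


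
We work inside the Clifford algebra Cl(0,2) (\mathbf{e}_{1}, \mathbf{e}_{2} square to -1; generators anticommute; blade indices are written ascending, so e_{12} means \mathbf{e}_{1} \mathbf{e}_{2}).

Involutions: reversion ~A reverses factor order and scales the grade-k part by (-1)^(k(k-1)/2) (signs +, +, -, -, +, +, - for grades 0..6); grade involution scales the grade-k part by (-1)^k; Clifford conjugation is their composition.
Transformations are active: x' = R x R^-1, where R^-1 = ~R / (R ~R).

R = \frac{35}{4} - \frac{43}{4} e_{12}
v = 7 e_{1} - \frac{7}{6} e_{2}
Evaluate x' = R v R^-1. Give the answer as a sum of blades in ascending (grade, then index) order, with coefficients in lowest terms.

~R = \frac{35}{4} + \frac{43}{4} e_{12}, and R ~R = \frac{1537}{8}, so R^-1 = ~R / (\frac{1537}{8}).
R v = \frac{1169}{24} e_{1} - \frac{2051}{24} e_{2}
Answer: -\frac{23639}{9222} e_{1} - \frac{10171}{1537} e_{2}


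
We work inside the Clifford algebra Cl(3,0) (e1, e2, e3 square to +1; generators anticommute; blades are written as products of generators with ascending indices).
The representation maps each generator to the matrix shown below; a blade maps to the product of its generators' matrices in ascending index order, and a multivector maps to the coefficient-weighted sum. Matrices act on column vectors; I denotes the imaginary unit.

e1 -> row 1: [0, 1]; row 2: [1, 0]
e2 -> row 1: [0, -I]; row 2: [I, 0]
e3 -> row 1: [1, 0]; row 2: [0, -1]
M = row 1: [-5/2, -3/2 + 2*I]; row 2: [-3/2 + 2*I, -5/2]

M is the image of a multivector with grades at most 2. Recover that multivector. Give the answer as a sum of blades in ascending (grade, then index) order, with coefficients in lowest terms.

Method: 1, rho(e1), rho(e2), rho(e3) form a trace-orthogonal basis of the 2x2 complex matrices (tr(X Y) = 2 if X = Y, else 0), so M = m0*1 + m1*rho(e1) + m2*rho(e2) + m3*rho(e3) with m0 = tr(M)/2 = -5/2, m1 = tr(M rho(e1))/2 = -3/2 + 2*I, m2 = tr(M rho(e2))/2 = 0, m3 = tr(M rho(e3))/2 = 0.
Multiplying table entries, the bivector images are rho(e1 e2) = I*rho(e3), rho(e1 e3) = -I*rho(e2), rho(e2 e3) = I*rho(e1); with real blade coefficients the real parts of m0..m3 are the coefficients of 1, e1, e2, e3 and the imaginary parts give the bivectors (e2 e3: Im m1, e1 e3: -Im m2, e1 e2: Im m3).
Answer: -5/2 - 3/2*e1 + 2*e2 e3


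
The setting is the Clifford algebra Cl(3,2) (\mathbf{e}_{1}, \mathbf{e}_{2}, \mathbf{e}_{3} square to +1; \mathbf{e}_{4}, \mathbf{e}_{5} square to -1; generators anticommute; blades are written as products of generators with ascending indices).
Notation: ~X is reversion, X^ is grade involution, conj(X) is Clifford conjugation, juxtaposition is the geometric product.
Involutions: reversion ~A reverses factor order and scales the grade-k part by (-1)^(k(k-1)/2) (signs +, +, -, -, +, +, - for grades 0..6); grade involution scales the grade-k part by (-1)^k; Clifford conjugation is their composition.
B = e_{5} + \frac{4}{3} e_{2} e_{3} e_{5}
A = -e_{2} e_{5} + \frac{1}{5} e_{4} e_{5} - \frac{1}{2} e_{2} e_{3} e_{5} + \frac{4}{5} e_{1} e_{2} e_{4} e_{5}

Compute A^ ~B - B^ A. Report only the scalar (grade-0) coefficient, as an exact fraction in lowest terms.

first term: -\frac{2}{3} + e_{2} - \frac{4}{3} e_{3} - \frac{1}{5} e_{4} - \frac{1}{2} e_{2} e_{3} - \frac{4}{5} e_{1} e_{2} e_{4} + \frac{16}{15} e_{1} e_{3} e_{4} + \frac{4}{15} e_{2} e_{3} e_{4}
second term: \frac{2}{3} + e_{2} - \frac{4}{3} e_{3} - \frac{1}{5} e_{4} - \frac{1}{2} e_{2} e_{3} - \frac{4}{5} e_{1} e_{2} e_{4} + \frac{16}{15} e_{1} e_{3} e_{4} - \frac{4}{15} e_{2} e_{3} e_{4}
Answer: -\frac{4}{3}


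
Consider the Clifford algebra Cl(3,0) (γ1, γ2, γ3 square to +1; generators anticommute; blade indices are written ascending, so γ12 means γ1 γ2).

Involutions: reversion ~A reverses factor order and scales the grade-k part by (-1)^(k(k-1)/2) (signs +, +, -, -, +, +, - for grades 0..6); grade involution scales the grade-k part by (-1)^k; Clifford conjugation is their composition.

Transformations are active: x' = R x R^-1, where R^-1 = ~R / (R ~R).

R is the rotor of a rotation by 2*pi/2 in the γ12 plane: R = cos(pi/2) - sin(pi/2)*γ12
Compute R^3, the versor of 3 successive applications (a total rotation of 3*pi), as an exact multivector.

Half-angle bookkeeping: 3 applications in γ12 add up to rotor phase 3*pi/2 = 3*pi/2, so R^3 = cos(3*pi/2) - sin(3*pi/2)*γ12.
cos(3*pi/2) = 0 and sin(3*pi/2) = -1, so R^3 = γ12. The net rotation is 1*pi (after discarding 1 full turn, each of which contributes a factor -1 to the rotor); the rotor keeps the half-angle phase exactly.
Answer: γ12


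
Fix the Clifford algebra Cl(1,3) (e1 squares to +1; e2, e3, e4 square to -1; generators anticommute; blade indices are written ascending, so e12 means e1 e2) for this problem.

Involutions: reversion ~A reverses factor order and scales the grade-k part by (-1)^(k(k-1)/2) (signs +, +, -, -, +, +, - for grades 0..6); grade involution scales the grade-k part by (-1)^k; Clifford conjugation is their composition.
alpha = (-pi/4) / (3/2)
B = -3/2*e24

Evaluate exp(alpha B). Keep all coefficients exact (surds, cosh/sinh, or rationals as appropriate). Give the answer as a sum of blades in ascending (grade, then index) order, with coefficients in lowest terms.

B^2 = (-3/2)^2*(e24)^2 = 9/4*(-1) = -9/4 (a basis 2-blade squares to minus the product of its generators' squares).
B^2 = -9/4 — B^2 < 0, so the exponential closes trigonometrically: l = 3/2, alpha*l = -pi/4, so exp(alpha B) = cos(-pi/4) + (sin(-pi/4)/(3/2))*B = sqrt(2)/2 + (-sqrt(2)/3)*B.
Answer: sqrt(2)/2 + sqrt(2)/2*e24


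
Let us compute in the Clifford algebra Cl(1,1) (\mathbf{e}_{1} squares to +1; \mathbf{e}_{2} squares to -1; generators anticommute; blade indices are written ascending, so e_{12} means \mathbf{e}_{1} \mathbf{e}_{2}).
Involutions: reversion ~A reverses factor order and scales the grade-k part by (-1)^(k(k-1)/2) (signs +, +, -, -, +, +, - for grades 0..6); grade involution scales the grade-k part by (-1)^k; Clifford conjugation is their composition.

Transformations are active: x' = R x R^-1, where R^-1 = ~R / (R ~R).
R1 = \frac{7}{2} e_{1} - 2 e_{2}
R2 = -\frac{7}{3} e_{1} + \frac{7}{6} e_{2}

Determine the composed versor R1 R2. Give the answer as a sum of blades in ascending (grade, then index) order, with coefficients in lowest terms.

Distribute over the terms of R1 (each basis-blade product reordered to ascending indices, repeated generators contracted through their squares):
(\frac{7}{2} e_{1}) R2 = -\frac{49}{6} + \frac{49}{12} e_{12}
(-2 e_{2}) R2 = \frac{7}{3} - \frac{14}{3} e_{12}
Summing the partial products and collecting blades:
Answer: -\frac{35}{6} - \frac{7}{12} e_{12}


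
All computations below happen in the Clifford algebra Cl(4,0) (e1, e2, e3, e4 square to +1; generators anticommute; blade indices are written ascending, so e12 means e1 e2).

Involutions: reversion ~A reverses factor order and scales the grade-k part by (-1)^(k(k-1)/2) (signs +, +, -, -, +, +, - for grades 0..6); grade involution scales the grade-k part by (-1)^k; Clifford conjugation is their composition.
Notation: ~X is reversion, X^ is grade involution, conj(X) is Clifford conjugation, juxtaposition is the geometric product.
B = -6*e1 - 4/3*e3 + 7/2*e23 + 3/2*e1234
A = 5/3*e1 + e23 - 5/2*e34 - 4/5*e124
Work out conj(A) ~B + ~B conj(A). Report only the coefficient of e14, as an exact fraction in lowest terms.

first term: 13/2 + 4/3*e2 - 6/5*e3 + 10/3*e4 - 15/4*e12 + 20/9*e13 + 3/2*e14 + 271/20*e24 + 71/6*e123 - 61/5*e134 - 5/2*e234 - 16/15*e1234
second term: 13/2 - 4/3*e2 + 6/5*e3 - 10/3*e4 - 15/4*e12 - 20/9*e13 + 3/2*e14 - 79/20*e24 + 71/6*e123 - 89/5*e134 + 5/2*e234 + 16/15*e1234
Answer: 3


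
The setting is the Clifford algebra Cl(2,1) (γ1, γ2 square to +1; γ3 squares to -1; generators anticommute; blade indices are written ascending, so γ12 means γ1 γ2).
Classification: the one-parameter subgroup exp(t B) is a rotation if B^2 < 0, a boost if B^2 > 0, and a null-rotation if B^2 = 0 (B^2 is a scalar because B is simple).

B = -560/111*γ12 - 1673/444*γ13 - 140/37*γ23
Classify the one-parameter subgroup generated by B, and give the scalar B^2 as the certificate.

B^2 term by term: the squares give (-560/111)^2*(γ12)^2 + (-1673/444)^2*(γ13)^2 + (-140/37)^2*(γ23)^2 = 313600/12321*(-1) + 2798929/197136*(+1) + 19600/1369*(+1) = 49/16 (each basis 2-blade squares to minus the product of its generators' squares); cross terms between blades sharing an index anticommute and cancel. So B^2 = 49/16.
Answer: boost, certificate B^2 = 49/16. One invariant decides it: the square 49/16 survives every conjugation, and its sign is exactly the classification.


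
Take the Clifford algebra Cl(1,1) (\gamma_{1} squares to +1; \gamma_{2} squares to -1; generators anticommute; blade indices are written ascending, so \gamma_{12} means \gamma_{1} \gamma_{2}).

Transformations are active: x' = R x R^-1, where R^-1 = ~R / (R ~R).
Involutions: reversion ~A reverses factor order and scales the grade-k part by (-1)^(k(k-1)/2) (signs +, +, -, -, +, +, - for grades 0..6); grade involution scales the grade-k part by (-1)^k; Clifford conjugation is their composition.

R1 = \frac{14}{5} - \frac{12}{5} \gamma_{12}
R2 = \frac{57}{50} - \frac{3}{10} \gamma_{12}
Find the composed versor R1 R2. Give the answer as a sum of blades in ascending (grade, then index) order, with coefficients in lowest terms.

Distribute over the terms of R1 (each basis-blade product reordered to ascending indices, repeated generators contracted through their squares):
(\frac{14}{5}) R2 = \frac{399}{125} - \frac{21}{25} \gamma_{12}
(-\frac{12}{5} \gamma_{12}) R2 = \frac{18}{25} - \frac{342}{125} \gamma_{12}
Summing the partial products and collecting blades:
Answer: \frac{489}{125} - \frac{447}{125} \gamma_{12}


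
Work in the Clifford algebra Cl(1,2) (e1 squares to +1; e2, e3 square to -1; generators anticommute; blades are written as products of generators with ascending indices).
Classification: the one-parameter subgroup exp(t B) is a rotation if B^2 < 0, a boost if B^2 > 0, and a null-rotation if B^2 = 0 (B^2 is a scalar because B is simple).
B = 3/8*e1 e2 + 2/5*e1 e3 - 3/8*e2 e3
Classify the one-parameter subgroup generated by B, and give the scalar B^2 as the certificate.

B^2 term by term: the squares give (3/8)^2*(e1 e2)^2 + (2/5)^2*(e1 e3)^2 + (-3/8)^2*(e2 e3)^2 = 9/64*(+1) + 4/25*(+1) + 9/64*(-1) = 4/25 (each basis 2-blade squares to minus the product of its generators' squares); cross terms between blades sharing an index anticommute and cancel. So B^2 = 4/25.
Answer: boost, certificate B^2 = 4/25. One invariant decides it: the square 4/25 survives every conjugation, and its sign is exactly the classification.


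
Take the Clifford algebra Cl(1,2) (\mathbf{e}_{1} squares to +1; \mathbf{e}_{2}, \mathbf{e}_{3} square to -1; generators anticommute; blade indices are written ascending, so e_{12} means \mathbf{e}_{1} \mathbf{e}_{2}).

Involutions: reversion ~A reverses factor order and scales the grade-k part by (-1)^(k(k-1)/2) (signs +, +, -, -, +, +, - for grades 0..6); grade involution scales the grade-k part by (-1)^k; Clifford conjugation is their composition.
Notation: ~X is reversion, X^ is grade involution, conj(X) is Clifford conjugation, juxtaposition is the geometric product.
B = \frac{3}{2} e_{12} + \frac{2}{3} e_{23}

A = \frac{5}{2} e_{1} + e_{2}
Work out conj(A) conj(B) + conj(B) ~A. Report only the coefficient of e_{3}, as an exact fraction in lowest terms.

first term: \frac{3}{2} e_{1} + \frac{15}{4} e_{2} - \frac{2}{3} e_{3} + \frac{5}{3} e_{123}
second term: \frac{3}{2} e_{1} + \frac{15}{4} e_{2} - \frac{2}{3} e_{3} - \frac{5}{3} e_{123}
Answer: -\frac{4}{3}


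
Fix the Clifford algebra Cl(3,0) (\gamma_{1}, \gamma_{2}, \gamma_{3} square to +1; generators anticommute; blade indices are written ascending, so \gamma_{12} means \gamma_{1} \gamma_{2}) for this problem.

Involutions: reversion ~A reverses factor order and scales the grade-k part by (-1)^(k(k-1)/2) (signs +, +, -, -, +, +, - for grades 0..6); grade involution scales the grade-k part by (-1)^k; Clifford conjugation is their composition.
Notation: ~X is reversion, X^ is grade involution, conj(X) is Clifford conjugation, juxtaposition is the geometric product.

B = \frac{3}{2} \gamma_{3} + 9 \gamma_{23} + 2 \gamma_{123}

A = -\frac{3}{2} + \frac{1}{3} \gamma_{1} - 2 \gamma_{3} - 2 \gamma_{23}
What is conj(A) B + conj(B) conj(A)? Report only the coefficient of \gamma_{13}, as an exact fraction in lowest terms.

first term: -15 - 4 \gamma_{1} - 15 \gamma_{2} - \frac{9}{4} \gamma_{3} + 4 \gamma_{12} - \frac{1}{2} \gamma_{13} - \frac{85}{6} \gamma_{23} - 6 \gamma_{123}
second term: 15 - 4 \gamma_{1} - 15 \gamma_{2} + \frac{9}{4} \gamma_{3} + 4 \gamma_{12} - \frac{1}{2} \gamma_{13} + \frac{77}{6} \gamma_{23}
Answer: -1


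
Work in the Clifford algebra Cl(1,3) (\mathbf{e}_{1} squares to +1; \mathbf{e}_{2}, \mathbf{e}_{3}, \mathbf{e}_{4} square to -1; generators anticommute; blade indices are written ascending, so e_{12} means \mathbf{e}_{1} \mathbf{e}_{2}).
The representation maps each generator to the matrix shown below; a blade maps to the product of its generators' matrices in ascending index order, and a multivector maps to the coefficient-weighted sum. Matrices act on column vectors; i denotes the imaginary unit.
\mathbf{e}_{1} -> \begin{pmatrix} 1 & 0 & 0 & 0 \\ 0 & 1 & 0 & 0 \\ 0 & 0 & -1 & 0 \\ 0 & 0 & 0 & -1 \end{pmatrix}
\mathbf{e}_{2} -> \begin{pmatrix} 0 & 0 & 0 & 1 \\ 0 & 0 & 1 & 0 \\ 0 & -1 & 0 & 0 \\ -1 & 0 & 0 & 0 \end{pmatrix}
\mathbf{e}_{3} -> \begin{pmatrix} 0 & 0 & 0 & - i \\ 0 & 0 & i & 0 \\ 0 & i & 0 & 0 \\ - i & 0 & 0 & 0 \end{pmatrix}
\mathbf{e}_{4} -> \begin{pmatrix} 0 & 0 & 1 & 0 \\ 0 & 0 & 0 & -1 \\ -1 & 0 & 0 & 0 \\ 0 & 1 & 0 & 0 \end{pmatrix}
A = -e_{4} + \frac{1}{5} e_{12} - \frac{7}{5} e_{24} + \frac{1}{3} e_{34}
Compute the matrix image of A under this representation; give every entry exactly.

Bivector images (products of the table entries): rho(e_{12}) = rho(\mathbf{e}_{1})rho(\mathbf{e}_{2}) = \begin{pmatrix} 0 & 0 & 0 & 1 \\ 0 & 0 & 1 & 0 \\ 0 & 1 & 0 & 0 \\ 1 & 0 & 0 & 0 \end{pmatrix}; rho(e_{24}) = rho(\mathbf{e}_{2})rho(\mathbf{e}_{4}) = \begin{pmatrix} 0 & 1 & 0 & 0 \\ -1 & 0 & 0 & 0 \\ 0 & 0 & 0 & 1 \\ 0 & 0 & -1 & 0 \end{pmatrix}; rho(e_{34}) = rho(\mathbf{e}_{3})rho(\mathbf{e}_{4}) = \begin{pmatrix} 0 & - i & 0 & 0 \\ - i & 0 & 0 & 0 \\ 0 & 0 & 0 & - i \\ 0 & 0 & - i & 0 \end{pmatrix}.
M = (-1)*rho(e_{4}) + (\frac{1}{5})*rho(e_{12}) + (-\frac{7}{5})*rho(e_{24}) + (\frac{1}{3})*rho(e_{34}), summed entrywise:
Answer: \begin{pmatrix} 0 & - \frac{7}{5} - \frac{i}{3} & -1 & \frac{1}{5} \\ \frac{7}{5} - \frac{i}{3} & 0 & \frac{1}{5} & 1 \\ 1 & \frac{1}{5} & 0 & - \frac{7}{5} - \frac{i}{3} \\ \frac{1}{5} & -1 & \frac{7}{5} - \frac{i}{3} & 0 \end{pmatrix}
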